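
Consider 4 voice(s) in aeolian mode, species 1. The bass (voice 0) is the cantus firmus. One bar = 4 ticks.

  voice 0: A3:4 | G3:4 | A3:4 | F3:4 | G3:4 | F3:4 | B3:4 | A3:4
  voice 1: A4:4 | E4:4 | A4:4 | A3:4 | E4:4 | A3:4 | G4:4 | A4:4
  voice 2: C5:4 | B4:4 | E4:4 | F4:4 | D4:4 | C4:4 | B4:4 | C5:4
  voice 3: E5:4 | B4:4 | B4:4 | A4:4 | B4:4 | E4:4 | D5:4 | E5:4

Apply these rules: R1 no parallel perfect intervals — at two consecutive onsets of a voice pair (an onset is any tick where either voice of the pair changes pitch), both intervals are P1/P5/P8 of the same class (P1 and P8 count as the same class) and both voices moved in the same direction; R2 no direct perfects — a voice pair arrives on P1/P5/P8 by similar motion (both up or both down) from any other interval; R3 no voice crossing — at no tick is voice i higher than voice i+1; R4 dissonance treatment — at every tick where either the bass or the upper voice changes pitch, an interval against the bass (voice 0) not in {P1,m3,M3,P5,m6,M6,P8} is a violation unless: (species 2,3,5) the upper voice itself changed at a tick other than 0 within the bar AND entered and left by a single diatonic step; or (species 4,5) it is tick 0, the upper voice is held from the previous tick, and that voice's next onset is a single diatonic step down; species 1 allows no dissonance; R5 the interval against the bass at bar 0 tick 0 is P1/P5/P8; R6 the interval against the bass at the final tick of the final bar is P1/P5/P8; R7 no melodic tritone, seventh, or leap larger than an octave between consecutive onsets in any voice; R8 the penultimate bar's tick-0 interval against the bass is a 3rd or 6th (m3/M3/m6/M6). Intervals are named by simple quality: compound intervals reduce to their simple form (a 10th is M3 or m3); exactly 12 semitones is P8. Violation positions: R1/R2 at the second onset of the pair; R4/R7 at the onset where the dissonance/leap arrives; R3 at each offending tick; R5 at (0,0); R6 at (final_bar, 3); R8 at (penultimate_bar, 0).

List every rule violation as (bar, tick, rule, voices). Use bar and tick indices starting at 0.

(0, 0, R5, (0, 2))
(1, 0, R1, (1, 3))
(1, 0, R2, (1, 2))
(1, 0, R2, (2, 3))
(2, 0, R2, (0, 1))
(2, 0, R3, (1, 2))
(2, 0, R4, (0, 3))
(2, 1, R3, (1, 2))
(2, 2, R3, (1, 2))
(2, 3, R3, (1, 2))
(3, 0, R2, (1, 3))
(4, 0, R2, (1, 3))
(4, 0, R3, (1, 2))
(4, 1, R3, (1, 2))
(4, 2, R3, (1, 2))
(4, 3, R3, (1, 2))
(5, 0, R1, (0, 2))
(5, 0, R1, (1, 3))
(5, 0, R4, (0, 3))
(6, 0, R1, (1, 3))
(6, 0, R2, (0, 2))
(6, 0, R7, (0,))
(6, 0, R7, (1,))
(6, 0, R7, (2,))
(6, 0, R7, (3,))
(6, 0, R8, (0, 2))
(7, 0, R1, (1, 3))
(7, 3, R6, (0, 2))

bar 0: v0=A3 v1=A4 v2=C5 v3=E5 downbeat P5
bar 1: v0=G3 v1=E4 v2=B4 v3=B4 downbeat M3
bar 2: v0=A3 v1=A4 v2=E4 v3=B4 downbeat M2
bar 3: v0=F3 v1=A3 v2=F4 v3=A4 downbeat M3
bar 4: v0=G3 v1=E4 v2=D4 v3=B4 downbeat M3
bar 5: v0=F3 v1=A3 v2=C4 v3=E4 downbeat M7
bar 6: v0=B3 v1=G4 v2=B4 v3=D5 downbeat m3
bar 7: v0=A3 v1=A4 v2=C5 v3=E5 downbeat P5
  -> R5 @ bar 0 tick 0 v(0, 2): opens on m3
  -> R1 @ bar 1 tick 0 v(1, 3): A4/E5 P5 -> E4/B4 P5 similar
  -> R2 @ bar 1 tick 0 v(1, 2): A4/C5 m3 -> E4/B4 P5 similar
  -> R2 @ bar 1 tick 0 v(2, 3): C5/E5 M3 -> B4/B4 P1 similar
  -> R2 @ bar 2 tick 0 v(0, 1): G3/E4 M6 -> A3/A4 P8 similar
  -> R3 @ bar 2 tick 0 v(1, 2): A4 above E4
  -> R4 @ bar 2 tick 0 v(0, 3): A3/B4 M2 untreated
  -> R3 @ bar 2 tick 1 v(1, 2): A4 above E4
  -> R3 @ bar 2 tick 2 v(1, 2): A4 above E4
  -> R3 @ bar 2 tick 3 v(1, 2): A4 above E4
  -> R2 @ bar 3 tick 0 v(1, 3): A4/B4 M2 -> A3/A4 P8 similar
  -> R2 @ bar 4 tick 0 v(1, 3): A3/A4 P8 -> E4/B4 P5 similar
  -> R3 @ bar 4 tick 0 v(1, 2): E4 above D4
  -> R3 @ bar 4 tick 1 v(1, 2): E4 above D4
  -> R3 @ bar 4 tick 2 v(1, 2): E4 above D4
  -> R3 @ bar 4 tick 3 v(1, 2): E4 above D4
  -> R1 @ bar 5 tick 0 v(0, 2): G3/D4 P5 -> F3/C4 P5 similar
  -> R1 @ bar 5 tick 0 v(1, 3): E4/B4 P5 -> A3/E4 P5 similar
  -> R4 @ bar 5 tick 0 v(0, 3): F3/E4 M7 untreated
  -> R1 @ bar 6 tick 0 v(1, 3): A3/E4 P5 -> G4/D5 P5 similar
  -> R2 @ bar 6 tick 0 v(0, 2): F3/C4 P5 -> B3/B4 P8 similar
  -> R7 @ bar 6 tick 0 v(0,): F3->B3 leap 6st
  -> R7 @ bar 6 tick 0 v(1,): A3->G4 leap 10st
  -> R7 @ bar 6 tick 0 v(2,): C4->B4 leap 11st
  -> R7 @ bar 6 tick 0 v(3,): E4->D5 leap 10st
  -> R8 @ bar 6 tick 0 v(0, 2): penult P8 not 3rd/6th
  -> R1 @ bar 7 tick 0 v(1, 3): G4/D5 P5 -> A4/E5 P5 similar
  -> R6 @ bar 7 tick 3 v(0, 2): closes on m3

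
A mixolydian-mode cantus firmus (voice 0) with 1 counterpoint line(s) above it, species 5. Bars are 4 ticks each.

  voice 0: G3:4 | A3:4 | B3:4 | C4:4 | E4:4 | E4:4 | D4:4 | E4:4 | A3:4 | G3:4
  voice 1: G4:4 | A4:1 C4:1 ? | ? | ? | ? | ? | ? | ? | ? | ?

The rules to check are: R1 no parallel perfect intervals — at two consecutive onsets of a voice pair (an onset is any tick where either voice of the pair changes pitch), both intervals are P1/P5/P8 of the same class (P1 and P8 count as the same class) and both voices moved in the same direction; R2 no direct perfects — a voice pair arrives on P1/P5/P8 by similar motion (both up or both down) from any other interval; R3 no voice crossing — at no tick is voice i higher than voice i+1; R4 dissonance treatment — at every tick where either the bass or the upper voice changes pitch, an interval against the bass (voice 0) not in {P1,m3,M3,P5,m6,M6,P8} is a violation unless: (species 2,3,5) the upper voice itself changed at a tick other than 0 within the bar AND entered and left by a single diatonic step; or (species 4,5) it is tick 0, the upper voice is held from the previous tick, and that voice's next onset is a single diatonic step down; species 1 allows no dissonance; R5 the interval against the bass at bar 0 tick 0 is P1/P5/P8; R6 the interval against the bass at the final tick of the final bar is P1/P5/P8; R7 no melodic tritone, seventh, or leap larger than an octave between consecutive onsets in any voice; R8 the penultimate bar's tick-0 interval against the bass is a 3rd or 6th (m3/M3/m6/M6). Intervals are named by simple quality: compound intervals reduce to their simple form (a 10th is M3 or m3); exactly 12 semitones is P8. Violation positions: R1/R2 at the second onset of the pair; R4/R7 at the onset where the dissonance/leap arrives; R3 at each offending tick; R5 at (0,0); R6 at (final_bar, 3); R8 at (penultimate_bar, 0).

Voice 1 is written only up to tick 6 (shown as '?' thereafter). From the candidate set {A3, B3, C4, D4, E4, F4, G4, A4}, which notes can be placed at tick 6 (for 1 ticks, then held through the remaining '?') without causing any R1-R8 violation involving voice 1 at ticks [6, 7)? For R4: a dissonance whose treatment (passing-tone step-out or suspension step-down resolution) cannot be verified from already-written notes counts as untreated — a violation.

{A3, A4, C4, E4, F4}

A3: legal
B3: violates R4
C4: legal
D4: violates R4
E4: legal
F4: legal
G4: violates R4
A4: legal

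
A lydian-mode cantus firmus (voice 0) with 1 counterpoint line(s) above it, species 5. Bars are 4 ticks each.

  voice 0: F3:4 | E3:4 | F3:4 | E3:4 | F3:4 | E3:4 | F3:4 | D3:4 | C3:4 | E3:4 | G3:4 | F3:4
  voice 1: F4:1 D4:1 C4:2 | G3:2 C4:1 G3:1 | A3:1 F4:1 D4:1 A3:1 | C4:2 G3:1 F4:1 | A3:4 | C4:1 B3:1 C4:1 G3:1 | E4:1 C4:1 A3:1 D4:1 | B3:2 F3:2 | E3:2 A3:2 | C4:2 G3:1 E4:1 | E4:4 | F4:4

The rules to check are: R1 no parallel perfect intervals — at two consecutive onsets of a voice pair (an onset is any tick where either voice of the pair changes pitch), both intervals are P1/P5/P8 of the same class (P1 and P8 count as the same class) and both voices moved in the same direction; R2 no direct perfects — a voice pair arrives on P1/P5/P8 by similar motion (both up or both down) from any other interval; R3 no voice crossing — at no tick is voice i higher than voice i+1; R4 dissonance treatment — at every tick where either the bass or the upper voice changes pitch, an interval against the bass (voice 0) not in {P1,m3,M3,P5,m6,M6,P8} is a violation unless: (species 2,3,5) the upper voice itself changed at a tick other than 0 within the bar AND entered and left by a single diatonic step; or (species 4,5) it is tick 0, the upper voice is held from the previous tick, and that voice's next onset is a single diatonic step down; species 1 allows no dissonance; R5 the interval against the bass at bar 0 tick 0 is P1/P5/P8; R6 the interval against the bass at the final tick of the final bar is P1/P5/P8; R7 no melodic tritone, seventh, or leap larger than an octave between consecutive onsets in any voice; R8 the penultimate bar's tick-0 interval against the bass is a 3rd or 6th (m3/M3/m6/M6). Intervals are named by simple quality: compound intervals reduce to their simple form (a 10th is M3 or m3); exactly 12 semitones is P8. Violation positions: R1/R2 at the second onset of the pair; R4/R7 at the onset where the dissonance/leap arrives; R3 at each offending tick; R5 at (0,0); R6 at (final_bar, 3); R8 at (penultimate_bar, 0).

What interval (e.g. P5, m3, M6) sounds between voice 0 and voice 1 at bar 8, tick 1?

M3

voice 0=C3 voice 1=E3 -> M3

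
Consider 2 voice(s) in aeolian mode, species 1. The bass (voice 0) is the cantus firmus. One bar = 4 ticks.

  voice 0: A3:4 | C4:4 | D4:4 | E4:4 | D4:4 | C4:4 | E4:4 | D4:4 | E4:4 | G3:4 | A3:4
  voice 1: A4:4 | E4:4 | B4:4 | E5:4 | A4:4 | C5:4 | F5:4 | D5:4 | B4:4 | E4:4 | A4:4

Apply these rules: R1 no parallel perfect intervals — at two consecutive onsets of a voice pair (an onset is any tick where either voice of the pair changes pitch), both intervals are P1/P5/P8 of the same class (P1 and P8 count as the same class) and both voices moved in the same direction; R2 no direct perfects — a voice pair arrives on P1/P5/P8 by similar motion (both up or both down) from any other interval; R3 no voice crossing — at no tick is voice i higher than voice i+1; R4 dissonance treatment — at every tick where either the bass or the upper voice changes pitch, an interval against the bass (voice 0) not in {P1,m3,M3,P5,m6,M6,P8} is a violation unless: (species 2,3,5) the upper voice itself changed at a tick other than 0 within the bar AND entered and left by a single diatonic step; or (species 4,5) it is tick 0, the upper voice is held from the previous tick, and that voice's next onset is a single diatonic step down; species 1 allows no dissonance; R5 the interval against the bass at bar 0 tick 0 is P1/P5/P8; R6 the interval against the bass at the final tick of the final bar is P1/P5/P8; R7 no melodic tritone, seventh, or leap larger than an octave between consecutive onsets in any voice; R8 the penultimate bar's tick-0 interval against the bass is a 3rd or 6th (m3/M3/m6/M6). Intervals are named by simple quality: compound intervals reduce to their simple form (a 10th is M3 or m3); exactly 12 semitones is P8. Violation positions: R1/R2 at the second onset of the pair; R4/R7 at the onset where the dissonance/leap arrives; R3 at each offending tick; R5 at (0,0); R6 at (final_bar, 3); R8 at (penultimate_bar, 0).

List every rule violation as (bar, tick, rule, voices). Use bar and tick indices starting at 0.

(3, 0, R2, (0, 1))
(4, 0, R2, (0, 1))
(6, 0, R4, (0, 1))
(7, 0, R2, (0, 1))
(10, 0, R2, (0, 1))

bar 0: v0=A3 v1=A4 downbeat P8
bar 1: v0=C4 v1=E4 downbeat M3
bar 2: v0=D4 v1=B4 downbeat M6
bar 3: v0=E4 v1=E5 downbeat P8
bar 4: v0=D4 v1=A4 downbeat P5
bar 5: v0=C4 v1=C5 downbeat P8
bar 6: v0=E4 v1=F5 downbeat m2
bar 7: v0=D4 v1=D5 downbeat P8
bar 8: v0=E4 v1=B4 downbeat P5
bar 9: v0=G3 v1=E4 downbeat M6
bar 10: v0=A3 v1=A4 downbeat P8
  -> R2 @ bar 3 tick 0 v(0, 1): D4/B4 M6 -> E4/E5 P8 similar
  -> R2 @ bar 4 tick 0 v(0, 1): E4/E5 P8 -> D4/A4 P5 similar
  -> R4 @ bar 6 tick 0 v(0, 1): E4/F5 m2 untreated
  -> R2 @ bar 7 tick 0 v(0, 1): E4/F5 m2 -> D4/D5 P8 similar
  -> R2 @ bar 10 tick 0 v(0, 1): G3/E4 M6 -> A3/A4 P8 similar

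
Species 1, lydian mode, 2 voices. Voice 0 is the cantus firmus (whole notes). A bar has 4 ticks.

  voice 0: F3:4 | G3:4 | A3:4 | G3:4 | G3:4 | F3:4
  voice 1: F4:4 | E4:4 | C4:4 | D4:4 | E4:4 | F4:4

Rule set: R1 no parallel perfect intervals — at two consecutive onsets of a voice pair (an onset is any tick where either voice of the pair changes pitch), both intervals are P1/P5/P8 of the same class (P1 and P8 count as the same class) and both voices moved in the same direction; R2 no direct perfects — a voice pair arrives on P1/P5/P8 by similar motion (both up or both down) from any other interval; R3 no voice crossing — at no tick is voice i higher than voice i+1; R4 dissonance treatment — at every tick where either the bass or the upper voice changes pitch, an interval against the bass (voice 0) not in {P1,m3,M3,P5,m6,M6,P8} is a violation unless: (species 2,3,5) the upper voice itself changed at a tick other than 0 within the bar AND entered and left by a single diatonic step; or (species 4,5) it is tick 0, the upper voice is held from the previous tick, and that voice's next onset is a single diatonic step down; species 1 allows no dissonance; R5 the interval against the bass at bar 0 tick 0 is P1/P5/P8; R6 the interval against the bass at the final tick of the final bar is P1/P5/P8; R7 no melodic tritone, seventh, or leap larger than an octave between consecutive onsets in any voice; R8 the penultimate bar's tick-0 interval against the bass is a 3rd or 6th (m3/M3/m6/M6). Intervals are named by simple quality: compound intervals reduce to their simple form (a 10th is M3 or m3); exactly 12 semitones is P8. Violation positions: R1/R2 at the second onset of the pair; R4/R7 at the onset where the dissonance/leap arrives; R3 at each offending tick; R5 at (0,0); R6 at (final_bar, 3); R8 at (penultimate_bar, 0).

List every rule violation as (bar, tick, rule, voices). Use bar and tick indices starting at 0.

No violations across 6 bars (F3..F3 vs F4..F4).

bar 0: v0=F3 v1=F4 downbeat P8
bar 1: v0=G3 v1=E4 downbeat M6
bar 2: v0=A3 v1=C4 downbeat m3
bar 3: v0=G3 v1=D4 downbeat P5
bar 4: v0=G3 v1=E4 downbeat M6
bar 5: v0=F3 v1=F4 downbeat P8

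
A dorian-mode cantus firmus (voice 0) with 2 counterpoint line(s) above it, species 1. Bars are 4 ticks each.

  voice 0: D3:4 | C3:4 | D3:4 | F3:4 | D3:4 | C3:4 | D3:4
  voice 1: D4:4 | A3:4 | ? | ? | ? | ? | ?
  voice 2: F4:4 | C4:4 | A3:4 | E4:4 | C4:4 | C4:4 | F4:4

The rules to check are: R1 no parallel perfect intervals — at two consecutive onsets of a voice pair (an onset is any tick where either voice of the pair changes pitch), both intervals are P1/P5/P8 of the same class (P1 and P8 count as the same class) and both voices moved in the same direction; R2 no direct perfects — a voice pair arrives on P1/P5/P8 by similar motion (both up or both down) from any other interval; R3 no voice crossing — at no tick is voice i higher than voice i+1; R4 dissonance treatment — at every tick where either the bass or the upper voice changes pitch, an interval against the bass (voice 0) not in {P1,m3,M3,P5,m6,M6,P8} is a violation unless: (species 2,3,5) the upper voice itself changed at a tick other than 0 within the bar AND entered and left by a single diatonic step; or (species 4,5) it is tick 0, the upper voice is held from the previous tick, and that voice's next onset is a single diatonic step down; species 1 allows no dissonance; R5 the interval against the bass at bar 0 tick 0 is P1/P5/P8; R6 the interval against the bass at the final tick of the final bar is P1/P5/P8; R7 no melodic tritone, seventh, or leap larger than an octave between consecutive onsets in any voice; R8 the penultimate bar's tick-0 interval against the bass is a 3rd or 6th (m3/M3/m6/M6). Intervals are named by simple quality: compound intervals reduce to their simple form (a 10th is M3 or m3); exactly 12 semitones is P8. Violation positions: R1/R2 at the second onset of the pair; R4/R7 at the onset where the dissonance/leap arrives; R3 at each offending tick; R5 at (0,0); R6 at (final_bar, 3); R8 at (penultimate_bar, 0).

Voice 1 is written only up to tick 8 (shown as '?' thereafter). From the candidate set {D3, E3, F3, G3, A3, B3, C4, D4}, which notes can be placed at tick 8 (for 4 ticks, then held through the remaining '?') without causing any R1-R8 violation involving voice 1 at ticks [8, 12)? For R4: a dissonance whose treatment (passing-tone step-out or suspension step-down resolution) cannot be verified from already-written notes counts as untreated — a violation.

D3: violates R2
E3: violates R4
F3: legal
G3: violates R4
A3: legal
B3: violates R3
C4: violates R3,R4
D4: violates R2,R3

{A3, F3}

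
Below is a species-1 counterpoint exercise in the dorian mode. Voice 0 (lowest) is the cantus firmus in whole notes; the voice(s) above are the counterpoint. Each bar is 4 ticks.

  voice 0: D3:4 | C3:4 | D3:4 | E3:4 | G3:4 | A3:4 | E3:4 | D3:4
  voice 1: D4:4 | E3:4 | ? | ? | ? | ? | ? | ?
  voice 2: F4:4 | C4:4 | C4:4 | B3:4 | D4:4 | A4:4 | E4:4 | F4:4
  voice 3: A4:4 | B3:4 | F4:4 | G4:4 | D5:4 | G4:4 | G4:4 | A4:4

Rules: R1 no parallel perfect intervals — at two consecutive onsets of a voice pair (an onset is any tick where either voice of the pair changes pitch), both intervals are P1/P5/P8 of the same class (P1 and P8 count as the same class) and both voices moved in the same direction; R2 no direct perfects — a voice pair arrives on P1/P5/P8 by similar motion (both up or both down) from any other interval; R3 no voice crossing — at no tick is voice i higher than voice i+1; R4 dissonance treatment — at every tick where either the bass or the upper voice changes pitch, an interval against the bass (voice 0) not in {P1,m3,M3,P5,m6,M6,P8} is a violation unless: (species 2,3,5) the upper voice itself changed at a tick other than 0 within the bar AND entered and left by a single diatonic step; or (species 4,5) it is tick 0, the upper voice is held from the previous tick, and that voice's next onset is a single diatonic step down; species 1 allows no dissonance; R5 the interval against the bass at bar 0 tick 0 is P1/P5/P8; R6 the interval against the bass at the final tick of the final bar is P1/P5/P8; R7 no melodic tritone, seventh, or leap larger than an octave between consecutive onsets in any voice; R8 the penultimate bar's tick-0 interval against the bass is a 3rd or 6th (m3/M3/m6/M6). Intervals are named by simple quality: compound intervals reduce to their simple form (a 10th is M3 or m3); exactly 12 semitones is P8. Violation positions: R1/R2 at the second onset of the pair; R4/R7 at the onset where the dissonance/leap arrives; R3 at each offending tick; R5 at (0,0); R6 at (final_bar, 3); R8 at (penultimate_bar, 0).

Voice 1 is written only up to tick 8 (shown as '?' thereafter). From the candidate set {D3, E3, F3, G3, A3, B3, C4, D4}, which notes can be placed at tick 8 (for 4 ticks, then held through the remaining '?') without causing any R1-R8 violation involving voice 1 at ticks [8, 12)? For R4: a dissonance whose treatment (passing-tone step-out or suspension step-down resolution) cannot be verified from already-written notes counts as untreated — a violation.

{B3, D3}

D3: legal
E3: violates R4
F3: violates R2
G3: violates R4
A3: violates R2
B3: legal
C4: violates R4
D4: violates R2,R3,R7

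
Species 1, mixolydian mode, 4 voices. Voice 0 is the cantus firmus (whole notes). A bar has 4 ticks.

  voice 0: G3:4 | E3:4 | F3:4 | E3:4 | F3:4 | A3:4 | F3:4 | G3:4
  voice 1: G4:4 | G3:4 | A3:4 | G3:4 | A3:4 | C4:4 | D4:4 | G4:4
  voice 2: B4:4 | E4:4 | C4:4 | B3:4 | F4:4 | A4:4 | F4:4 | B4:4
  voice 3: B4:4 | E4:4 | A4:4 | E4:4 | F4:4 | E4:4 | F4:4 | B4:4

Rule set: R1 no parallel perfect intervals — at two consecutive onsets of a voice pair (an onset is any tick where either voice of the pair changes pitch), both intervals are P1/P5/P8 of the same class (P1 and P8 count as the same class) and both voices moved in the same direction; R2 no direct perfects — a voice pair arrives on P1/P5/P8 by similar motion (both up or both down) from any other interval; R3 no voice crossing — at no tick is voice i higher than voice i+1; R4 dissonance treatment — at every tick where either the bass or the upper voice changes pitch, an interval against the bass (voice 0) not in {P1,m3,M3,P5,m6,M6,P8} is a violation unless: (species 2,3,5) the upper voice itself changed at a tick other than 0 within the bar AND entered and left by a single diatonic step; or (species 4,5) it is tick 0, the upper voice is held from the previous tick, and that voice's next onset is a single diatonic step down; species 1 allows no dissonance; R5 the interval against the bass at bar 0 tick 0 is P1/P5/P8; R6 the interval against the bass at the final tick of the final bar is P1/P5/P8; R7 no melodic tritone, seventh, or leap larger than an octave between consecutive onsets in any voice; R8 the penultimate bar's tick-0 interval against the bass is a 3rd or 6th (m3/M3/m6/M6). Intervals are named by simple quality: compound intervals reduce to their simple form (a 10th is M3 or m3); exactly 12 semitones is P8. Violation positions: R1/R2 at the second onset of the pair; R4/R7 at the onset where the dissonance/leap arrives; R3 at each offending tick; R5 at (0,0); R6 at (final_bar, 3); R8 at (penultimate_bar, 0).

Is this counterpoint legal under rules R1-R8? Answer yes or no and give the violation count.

bar 0: v0=G3 v1=G4 v2=B4 v3=B4 (M3)
bar 1: v0=E3 v1=G3 v2=E4 v3=E4 (P8)
bar 2: v0=F3 v1=A3 v2=C4 v3=A4 (M3)
bar 3: v0=E3 v1=G3 v2=B3 v3=E4 (P8)
bar 4: v0=F3 v1=A3 v2=F4 v3=F4 (P8)
bar 5: v0=A3 v1=C4 v2=A4 v3=E4 (P5)
bar 6: v0=F3 v1=D4 v2=F4 v3=F4 (P8)
bar 7: v0=G3 v1=G4 v2=B4 v3=B4 (M3)
  R5 @ bar0.0: opens on M3
  R5 @ bar0.0: opens on M3
  R1 @ bar1.0: B4/B4 P1 -> E4/E4 P1 similar
  R2 @ bar1.0: G3/B4 M3 -> E3/E4 P8 similar
  R2 @ bar1.0: G3/B4 M3 -> E3/E4 P8 similar
  R2 @ bar2.0: G3/E4 M6 -> A3/A4 P8 similar
  R1 @ bar3.0: F3/C4 P5 -> E3/B3 P5 similar
  R2 @ bar3.0: F3/A4 M3 -> E3/E4 P8 similar
  R1 @ bar4.0: E3/E4 P8 -> F3/F4 P8 similar
  R2 @ bar4.0: E3/B3 P5 -> F3/F4 P8 similar
  R2 @ bar4.0: B3/E4 P4 -> F4/F4 P1 similar
  R7 @ bar4.0: B3->F4 leap 6st
  R1 @ bar5.0: F3/F4 P8 -> A3/A4 P8 similar
  R3 @ bar5.0: A4 above E4
  R3 @ bar5.1: A4 above E4
  R3 @ bar5.2: A4 above E4
  R3 @ bar5.3: A4 above E4
  R1 @ bar6.0: A3/A4 P8 -> F3/F4 P8 similar
  R8 @ bar6.0: penult P8 not 3rd/6th
  R8 @ bar6.0: penult P8 not 3rd/6th
  R1 @ bar7.0: F4/F4 P1 -> B4/B4 P1 similar
  R2 @ bar7.0: F3/D4 M6 -> G3/G4 P8 similar
  R7 @ bar7.0: F4->B4 leap 6st
  R7 @ bar7.0: F4->B4 leap 6st
  R6 @ bar7.3: closes on M3
  R6 @ bar7.3: closes on M3

No (26 violations)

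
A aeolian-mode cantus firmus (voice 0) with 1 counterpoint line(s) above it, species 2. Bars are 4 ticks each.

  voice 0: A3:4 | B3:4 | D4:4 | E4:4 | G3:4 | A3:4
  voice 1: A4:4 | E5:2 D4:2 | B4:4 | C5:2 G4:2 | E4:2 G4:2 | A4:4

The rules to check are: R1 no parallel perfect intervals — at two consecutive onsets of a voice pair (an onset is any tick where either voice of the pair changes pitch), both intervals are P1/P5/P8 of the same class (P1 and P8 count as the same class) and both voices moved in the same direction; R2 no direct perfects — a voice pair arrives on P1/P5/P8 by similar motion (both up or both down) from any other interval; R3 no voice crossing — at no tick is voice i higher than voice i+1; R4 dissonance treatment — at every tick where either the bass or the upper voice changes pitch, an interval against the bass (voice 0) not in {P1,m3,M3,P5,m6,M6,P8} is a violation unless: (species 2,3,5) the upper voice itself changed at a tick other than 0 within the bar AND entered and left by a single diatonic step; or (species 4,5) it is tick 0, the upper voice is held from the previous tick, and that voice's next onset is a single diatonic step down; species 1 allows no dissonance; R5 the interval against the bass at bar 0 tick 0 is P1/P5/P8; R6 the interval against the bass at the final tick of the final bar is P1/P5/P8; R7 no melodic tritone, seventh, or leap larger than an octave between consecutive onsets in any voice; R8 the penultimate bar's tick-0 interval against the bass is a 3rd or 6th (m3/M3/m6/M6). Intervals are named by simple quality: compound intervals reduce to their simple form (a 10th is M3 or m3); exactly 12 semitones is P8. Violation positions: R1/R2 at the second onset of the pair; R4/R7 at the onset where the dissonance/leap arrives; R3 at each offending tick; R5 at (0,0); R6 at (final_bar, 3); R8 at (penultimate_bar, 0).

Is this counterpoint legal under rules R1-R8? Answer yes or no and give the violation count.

bar 0: v0=A3 v1=A4 (P8)
bar 1: v0=B3 v1=E5 (P4)
bar 2: v0=D4 v1=B4 (M6)
bar 3: v0=E4 v1=C5 (m6)
bar 4: v0=G3 v1=E4 (M6)
bar 5: v0=A3 v1=A4 (P8)
  R4 @ bar1.0: B3/E5 P4 untreated
  R7 @ bar1.2: E5->D4 leap 14st
  R1 @ bar5.0: G3/G4 P8 -> A3/A4 P8 similar

No (3 violations)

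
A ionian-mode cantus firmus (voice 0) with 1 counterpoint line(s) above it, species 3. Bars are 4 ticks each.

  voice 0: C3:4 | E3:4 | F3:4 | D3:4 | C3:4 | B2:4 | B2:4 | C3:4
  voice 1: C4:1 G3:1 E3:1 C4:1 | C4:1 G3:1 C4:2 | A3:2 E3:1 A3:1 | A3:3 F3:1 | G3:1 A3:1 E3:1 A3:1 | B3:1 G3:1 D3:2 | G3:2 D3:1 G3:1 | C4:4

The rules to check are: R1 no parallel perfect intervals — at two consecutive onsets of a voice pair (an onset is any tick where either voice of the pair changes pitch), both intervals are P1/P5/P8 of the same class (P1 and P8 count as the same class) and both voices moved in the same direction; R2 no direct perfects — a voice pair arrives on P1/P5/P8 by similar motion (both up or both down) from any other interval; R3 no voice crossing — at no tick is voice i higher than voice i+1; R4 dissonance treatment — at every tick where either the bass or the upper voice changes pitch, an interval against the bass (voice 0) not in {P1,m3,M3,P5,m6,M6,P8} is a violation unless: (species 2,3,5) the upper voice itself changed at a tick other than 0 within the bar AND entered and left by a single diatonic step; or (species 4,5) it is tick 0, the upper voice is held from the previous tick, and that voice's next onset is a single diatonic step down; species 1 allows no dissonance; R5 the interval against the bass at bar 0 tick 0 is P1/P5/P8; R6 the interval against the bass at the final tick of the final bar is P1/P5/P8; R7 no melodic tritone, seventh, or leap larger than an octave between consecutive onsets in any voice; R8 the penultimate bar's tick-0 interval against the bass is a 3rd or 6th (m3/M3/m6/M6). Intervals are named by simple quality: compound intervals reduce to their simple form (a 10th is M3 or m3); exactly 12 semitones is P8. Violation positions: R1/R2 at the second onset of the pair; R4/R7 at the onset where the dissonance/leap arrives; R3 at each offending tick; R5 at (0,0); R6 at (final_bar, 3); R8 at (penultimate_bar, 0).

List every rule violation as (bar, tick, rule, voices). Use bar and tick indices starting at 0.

bar 0: v0=C3 v1=C4 downbeat P8
bar 1: v0=E3 v1=C4 downbeat m6
bar 2: v0=F3 v1=A3 downbeat M3
bar 3: v0=D3 v1=A3 downbeat P5
bar 4: v0=C3 v1=G3 downbeat P5
bar 5: v0=B2 v1=B3 downbeat P8
bar 6: v0=B2 v1=G3 downbeat m6
bar 7: v0=C3 v1=C4 downbeat P8
  -> R3 @ bar 2 tick 2 v(0, 1): F3 above E3
  -> R4 @ bar 2 tick 2 v(0, 1): F3/E3 m2 untreated
  -> R2 @ bar 7 tick 0 v(0, 1): B2/G3 m6 -> C3/C4 P8 similar

(2, 2, R3, (0, 1))
(2, 2, R4, (0, 1))
(7, 0, R2, (0, 1))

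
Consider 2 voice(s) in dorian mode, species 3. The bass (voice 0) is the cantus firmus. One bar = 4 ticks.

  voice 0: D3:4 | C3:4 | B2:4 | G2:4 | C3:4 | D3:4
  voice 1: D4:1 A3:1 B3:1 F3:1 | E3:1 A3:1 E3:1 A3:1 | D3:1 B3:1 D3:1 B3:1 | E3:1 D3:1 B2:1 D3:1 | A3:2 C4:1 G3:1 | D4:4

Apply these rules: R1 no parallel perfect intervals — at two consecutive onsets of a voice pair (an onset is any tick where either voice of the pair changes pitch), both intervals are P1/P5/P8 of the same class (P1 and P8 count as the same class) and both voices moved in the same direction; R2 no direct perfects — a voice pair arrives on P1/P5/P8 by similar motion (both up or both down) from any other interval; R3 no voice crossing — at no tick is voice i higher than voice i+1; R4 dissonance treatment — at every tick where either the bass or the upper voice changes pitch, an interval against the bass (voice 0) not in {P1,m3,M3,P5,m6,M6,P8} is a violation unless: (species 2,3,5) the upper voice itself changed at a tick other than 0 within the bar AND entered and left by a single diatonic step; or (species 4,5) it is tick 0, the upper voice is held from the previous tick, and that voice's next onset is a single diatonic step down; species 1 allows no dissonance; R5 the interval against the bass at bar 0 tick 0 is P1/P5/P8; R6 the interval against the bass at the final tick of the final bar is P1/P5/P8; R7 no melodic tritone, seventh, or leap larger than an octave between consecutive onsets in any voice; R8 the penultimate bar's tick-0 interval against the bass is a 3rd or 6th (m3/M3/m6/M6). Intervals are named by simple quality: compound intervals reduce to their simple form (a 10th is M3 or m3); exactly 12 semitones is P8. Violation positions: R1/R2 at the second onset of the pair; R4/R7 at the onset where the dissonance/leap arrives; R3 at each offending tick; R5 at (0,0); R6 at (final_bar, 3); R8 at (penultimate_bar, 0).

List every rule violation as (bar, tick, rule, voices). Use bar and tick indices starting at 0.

bar 0: v0=D3 v1=D4 downbeat P8
bar 1: v0=C3 v1=E3 downbeat M3
bar 2: v0=B2 v1=D3 downbeat m3
bar 3: v0=G2 v1=E3 downbeat M6
bar 4: v0=C3 v1=A3 downbeat M6
bar 5: v0=D3 v1=D4 downbeat P8
  -> R7 @ bar 0 tick 3 v(1,): B3->F3 leap 6st
  -> R2 @ bar 5 tick 0 v(0, 1): C3/G3 P5 -> D3/D4 P8 similar

(0, 3, R7, (1,))
(5, 0, R2, (0, 1))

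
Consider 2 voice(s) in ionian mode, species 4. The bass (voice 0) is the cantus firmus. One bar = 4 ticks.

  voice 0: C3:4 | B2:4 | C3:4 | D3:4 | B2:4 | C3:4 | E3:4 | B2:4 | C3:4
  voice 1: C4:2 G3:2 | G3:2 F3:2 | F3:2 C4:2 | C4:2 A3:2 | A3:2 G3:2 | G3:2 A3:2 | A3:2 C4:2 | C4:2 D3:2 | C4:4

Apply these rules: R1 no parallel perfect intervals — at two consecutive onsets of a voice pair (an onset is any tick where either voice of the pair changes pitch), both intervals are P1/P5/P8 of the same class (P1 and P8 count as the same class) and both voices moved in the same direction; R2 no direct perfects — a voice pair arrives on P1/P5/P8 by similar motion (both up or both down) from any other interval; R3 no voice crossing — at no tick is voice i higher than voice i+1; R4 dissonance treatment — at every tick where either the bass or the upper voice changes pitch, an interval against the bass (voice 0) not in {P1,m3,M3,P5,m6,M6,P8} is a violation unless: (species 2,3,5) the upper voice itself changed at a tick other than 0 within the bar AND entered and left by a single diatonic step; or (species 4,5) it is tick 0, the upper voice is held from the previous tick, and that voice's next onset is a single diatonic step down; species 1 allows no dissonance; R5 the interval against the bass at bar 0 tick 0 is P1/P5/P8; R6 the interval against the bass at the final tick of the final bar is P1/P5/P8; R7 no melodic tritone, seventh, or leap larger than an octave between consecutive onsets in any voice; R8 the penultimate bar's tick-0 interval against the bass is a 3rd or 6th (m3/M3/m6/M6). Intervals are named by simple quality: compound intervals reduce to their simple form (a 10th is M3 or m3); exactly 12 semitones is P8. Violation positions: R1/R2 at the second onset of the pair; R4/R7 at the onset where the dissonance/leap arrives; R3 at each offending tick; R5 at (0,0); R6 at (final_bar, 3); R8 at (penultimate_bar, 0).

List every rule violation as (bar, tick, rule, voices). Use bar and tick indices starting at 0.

bar 0: v0=C3 v1=C4 downbeat P8
bar 1: v0=B2 v1=G3 downbeat m6
bar 2: v0=C3 v1=F3 downbeat P4
bar 3: v0=D3 v1=C4 downbeat m7
bar 4: v0=B2 v1=A3 downbeat m7
bar 5: v0=C3 v1=G3 downbeat P5
bar 6: v0=E3 v1=A3 downbeat P4
bar 7: v0=B2 v1=C4 downbeat m2
bar 8: v0=C3 v1=C4 downbeat P8
  -> R4 @ bar 1 tick 2 v(0, 1): B2/F3 TT untreated
  -> R4 @ bar 2 tick 0 v(0, 1): C3/F3 P4 untreated
  -> R4 @ bar 3 tick 0 v(0, 1): D3/C4 m7 untreated
  -> R4 @ bar 6 tick 0 v(0, 1): E3/A3 P4 untreated
  -> R4 @ bar 7 tick 0 v(0, 1): B2/C4 m2 untreated
  -> R8 @ bar 7 tick 0 v(0, 1): penult m2 not 3rd/6th
  -> R7 @ bar 7 tick 2 v(1,): C4->D3 leap 10st
  -> R2 @ bar 8 tick 0 v(0, 1): B2/D3 m3 -> C3/C4 P8 similar
  -> R7 @ bar 8 tick 0 v(1,): D3->C4 leap 10st

(1, 2, R4, (0, 1))
(2, 0, R4, (0, 1))
(3, 0, R4, (0, 1))
(6, 0, R4, (0, 1))
(7, 0, R4, (0, 1))
(7, 0, R8, (0, 1))
(7, 2, R7, (1,))
(8, 0, R2, (0, 1))
(8, 0, R7, (1,))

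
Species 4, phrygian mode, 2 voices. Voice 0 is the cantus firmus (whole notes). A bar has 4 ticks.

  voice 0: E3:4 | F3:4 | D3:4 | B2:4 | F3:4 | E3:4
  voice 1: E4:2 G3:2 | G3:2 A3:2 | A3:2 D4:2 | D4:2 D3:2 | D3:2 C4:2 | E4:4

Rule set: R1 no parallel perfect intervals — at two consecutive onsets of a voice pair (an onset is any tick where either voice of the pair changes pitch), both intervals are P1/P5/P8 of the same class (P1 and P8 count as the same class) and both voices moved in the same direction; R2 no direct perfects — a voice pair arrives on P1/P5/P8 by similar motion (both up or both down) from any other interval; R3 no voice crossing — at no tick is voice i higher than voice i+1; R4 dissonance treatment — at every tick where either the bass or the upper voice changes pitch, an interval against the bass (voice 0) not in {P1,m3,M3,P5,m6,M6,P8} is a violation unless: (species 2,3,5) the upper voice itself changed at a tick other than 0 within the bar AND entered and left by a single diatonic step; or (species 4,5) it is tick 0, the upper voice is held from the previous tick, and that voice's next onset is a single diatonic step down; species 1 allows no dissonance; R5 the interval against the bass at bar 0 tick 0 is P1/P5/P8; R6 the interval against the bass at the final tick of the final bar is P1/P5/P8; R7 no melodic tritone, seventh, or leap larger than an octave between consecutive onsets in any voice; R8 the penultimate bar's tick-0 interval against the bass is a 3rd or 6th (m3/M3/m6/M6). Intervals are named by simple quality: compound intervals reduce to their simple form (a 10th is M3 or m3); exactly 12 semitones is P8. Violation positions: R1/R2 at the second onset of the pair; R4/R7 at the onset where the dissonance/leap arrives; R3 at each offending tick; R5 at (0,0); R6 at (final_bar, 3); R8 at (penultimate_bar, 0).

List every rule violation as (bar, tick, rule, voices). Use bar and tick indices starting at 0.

bar 0: v0=E3 v1=E4 downbeat P8
bar 1: v0=F3 v1=G3 downbeat M2
bar 2: v0=D3 v1=A3 downbeat P5
bar 3: v0=B2 v1=D4 downbeat m3
bar 4: v0=F3 v1=D3 downbeat m3
bar 5: v0=E3 v1=E4 downbeat P8
  -> R4 @ bar 1 tick 0 v(0, 1): F3/G3 M2 untreated
  -> R3 @ bar 4 tick 0 v(0, 1): F3 above D3
  -> R7 @ bar 4 tick 0 v(0,): B2->F3 leap 6st
  -> R3 @ bar 4 tick 1 v(0, 1): F3 above D3
  -> R7 @ bar 4 tick 2 v(1,): D3->C4 leap 10st

(1, 0, R4, (0, 1))
(4, 0, R3, (0, 1))
(4, 0, R7, (0,))
(4, 1, R3, (0, 1))
(4, 2, R7, (1,))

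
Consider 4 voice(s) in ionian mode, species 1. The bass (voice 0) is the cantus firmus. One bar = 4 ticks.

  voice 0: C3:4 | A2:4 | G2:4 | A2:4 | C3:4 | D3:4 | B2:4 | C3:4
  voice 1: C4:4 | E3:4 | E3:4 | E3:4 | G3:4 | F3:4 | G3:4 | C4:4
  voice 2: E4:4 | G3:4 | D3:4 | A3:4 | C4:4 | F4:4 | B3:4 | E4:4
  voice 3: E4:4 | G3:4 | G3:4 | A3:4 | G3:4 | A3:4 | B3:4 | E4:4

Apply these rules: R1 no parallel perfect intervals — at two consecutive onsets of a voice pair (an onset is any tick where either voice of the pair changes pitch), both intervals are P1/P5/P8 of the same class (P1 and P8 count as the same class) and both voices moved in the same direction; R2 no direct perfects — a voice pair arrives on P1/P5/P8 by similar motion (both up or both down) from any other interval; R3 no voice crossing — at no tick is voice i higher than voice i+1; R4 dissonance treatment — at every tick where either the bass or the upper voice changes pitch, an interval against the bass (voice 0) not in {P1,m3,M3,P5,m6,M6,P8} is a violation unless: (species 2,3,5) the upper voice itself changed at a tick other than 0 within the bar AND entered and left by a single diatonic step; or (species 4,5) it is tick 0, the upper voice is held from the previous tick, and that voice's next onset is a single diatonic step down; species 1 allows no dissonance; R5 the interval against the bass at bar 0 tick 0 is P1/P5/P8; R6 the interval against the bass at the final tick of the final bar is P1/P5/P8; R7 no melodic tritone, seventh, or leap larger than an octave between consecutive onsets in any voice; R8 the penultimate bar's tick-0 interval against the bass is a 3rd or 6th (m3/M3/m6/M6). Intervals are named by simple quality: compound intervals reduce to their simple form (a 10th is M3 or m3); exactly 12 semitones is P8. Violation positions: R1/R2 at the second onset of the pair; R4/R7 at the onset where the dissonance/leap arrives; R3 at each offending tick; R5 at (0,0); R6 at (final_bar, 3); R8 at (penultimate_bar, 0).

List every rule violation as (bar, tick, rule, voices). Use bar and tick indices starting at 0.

(0, 0, R5, (0, 2))
(0, 0, R5, (0, 3))
(1, 0, R1, (2, 3))
(1, 0, R2, (0, 1))
(1, 0, R4, (0, 2))
(1, 0, R4, (0, 3))
(2, 0, R2, (0, 2))
(2, 0, R3, (1, 2))
(2, 1, R3, (1, 2))
(2, 2, R3, (1, 2))
(2, 3, R3, (1, 2))
(3, 0, R1, (0, 3))
(3, 0, R2, (0, 2))
(3, 0, R2, (2, 3))
(4, 0, R1, (0, 1))
(4, 0, R1, (0, 2))
(4, 0, R3, (2, 3))
(4, 1, R3, (2, 3))
(4, 2, R3, (2, 3))
(4, 3, R3, (2, 3))
(5, 0, R1, (0, 3))
(5, 0, R3, (2, 3))
(5, 1, R3, (2, 3))
(5, 2, R3, (2, 3))
(5, 3, R3, (2, 3))
(6, 0, R2, (0, 2))
(6, 0, R7, (2,))
(6, 0, R8, (0, 2))
(6, 0, R8, (0, 3))
(7, 0, R1, (2, 3))
(7, 0, R2, (0, 1))
(7, 3, R6, (0, 2))
(7, 3, R6, (0, 3))

bar 0: v0=C3 v1=C4 v2=E4 v3=E4 downbeat M3
bar 1: v0=A2 v1=E3 v2=G3 v3=G3 downbeat m7
bar 2: v0=G2 v1=E3 v2=D3 v3=G3 downbeat P8
bar 3: v0=A2 v1=E3 v2=A3 v3=A3 downbeat P8
bar 4: v0=C3 v1=G3 v2=C4 v3=G3 downbeat P5
bar 5: v0=D3 v1=F3 v2=F4 v3=A3 downbeat P5
bar 6: v0=B2 v1=G3 v2=B3 v3=B3 downbeat P8
bar 7: v0=C3 v1=C4 v2=E4 v3=E4 downbeat M3
  -> R5 @ bar 0 tick 0 v(0, 2): opens on M3
  -> R5 @ bar 0 tick 0 v(0, 3): opens on M3
  -> R1 @ bar 1 tick 0 v(2, 3): E4/E4 P1 -> G3/G3 P1 similar
  -> R2 @ bar 1 tick 0 v(0, 1): C3/C4 P8 -> A2/E3 P5 similar
  -> R4 @ bar 1 tick 0 v(0, 2): A2/G3 m7 untreated
  -> R4 @ bar 1 tick 0 v(0, 3): A2/G3 m7 untreated
  -> R2 @ bar 2 tick 0 v(0, 2): A2/G3 m7 -> G2/D3 P5 similar
  -> R3 @ bar 2 tick 0 v(1, 2): E3 above D3
  -> R3 @ bar 2 tick 1 v(1, 2): E3 above D3
  -> R3 @ bar 2 tick 2 v(1, 2): E3 above D3
  -> R3 @ bar 2 tick 3 v(1, 2): E3 above D3
  -> R1 @ bar 3 tick 0 v(0, 3): G2/G3 P8 -> A2/A3 P8 similar
  -> R2 @ bar 3 tick 0 v(0, 2): G2/D3 P5 -> A2/A3 P8 similar
  -> R2 @ bar 3 tick 0 v(2, 3): D3/G3 P4 -> A3/A3 P1 similar
  -> R1 @ bar 4 tick 0 v(0, 1): A2/E3 P5 -> C3/G3 P5 similar
  -> R1 @ bar 4 tick 0 v(0, 2): A2/A3 P8 -> C3/C4 P8 similar
  -> R3 @ bar 4 tick 0 v(2, 3): C4 above G3
  -> R3 @ bar 4 tick 1 v(2, 3): C4 above G3
  -> R3 @ bar 4 tick 2 v(2, 3): C4 above G3
  -> R3 @ bar 4 tick 3 v(2, 3): C4 above G3
  -> R1 @ bar 5 tick 0 v(0, 3): C3/G3 P5 -> D3/A3 P5 similar
  -> R3 @ bar 5 tick 0 v(2, 3): F4 above A3
  -> R3 @ bar 5 tick 1 v(2, 3): F4 above A3
  -> R3 @ bar 5 tick 2 v(2, 3): F4 above A3
  -> R3 @ bar 5 tick 3 v(2, 3): F4 above A3
  -> R2 @ bar 6 tick 0 v(0, 2): D3/F4 m3 -> B2/B3 P8 similar
  -> R7 @ bar 6 tick 0 v(2,): F4->B3 leap 6st
  -> R8 @ bar 6 tick 0 v(0, 2): penult P8 not 3rd/6th
  -> R8 @ bar 6 tick 0 v(0, 3): penult P8 not 3rd/6th
  -> R1 @ bar 7 tick 0 v(2, 3): B3/B3 P1 -> E4/E4 P1 similar
  -> R2 @ bar 7 tick 0 v(0, 1): B2/G3 m6 -> C3/C4 P8 similar
  -> R6 @ bar 7 tick 3 v(0, 2): closes on M3
  -> R6 @ bar 7 tick 3 v(0, 3): closes on M3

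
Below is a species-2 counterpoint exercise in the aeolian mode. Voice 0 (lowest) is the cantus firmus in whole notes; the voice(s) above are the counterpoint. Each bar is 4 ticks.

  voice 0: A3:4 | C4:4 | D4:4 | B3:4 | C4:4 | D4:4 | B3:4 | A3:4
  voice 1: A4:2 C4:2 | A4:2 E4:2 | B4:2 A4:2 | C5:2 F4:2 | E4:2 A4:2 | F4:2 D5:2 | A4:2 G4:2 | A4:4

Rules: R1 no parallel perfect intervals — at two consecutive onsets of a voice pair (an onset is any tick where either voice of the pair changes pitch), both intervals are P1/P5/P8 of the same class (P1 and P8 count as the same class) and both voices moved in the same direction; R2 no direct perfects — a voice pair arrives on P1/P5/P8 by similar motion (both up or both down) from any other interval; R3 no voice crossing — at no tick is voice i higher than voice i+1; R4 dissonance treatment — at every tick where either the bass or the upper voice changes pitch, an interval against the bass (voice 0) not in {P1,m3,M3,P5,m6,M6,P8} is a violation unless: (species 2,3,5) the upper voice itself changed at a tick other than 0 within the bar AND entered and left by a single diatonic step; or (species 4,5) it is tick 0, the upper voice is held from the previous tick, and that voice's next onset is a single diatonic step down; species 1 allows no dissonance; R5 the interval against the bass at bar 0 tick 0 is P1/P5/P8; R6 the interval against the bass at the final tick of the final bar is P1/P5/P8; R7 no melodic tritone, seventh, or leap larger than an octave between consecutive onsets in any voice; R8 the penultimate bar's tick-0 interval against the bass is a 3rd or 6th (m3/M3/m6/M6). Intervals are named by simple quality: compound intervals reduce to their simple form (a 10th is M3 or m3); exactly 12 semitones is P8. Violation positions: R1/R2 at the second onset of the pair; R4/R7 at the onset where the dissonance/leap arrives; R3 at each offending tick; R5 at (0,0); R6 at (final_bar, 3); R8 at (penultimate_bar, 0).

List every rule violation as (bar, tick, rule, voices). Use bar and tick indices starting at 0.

(3, 0, R4, (0, 1))
(3, 2, R4, (0, 1))
(6, 0, R4, (0, 1))
(6, 0, R8, (0, 1))

bar 0: v0=A3 v1=A4 downbeat P8
bar 1: v0=C4 v1=A4 downbeat M6
bar 2: v0=D4 v1=B4 downbeat M6
bar 3: v0=B3 v1=C5 downbeat m2
bar 4: v0=C4 v1=E4 downbeat M3
bar 5: v0=D4 v1=F4 downbeat m3
bar 6: v0=B3 v1=A4 downbeat m7
bar 7: v0=A3 v1=A4 downbeat P8
  -> R4 @ bar 3 tick 0 v(0, 1): B3/C5 m2 untreated
  -> R4 @ bar 3 tick 2 v(0, 1): B3/F4 TT untreated
  -> R4 @ bar 6 tick 0 v(0, 1): B3/A4 m7 untreated
  -> R8 @ bar 6 tick 0 v(0, 1): penult m7 not 3rd/6th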